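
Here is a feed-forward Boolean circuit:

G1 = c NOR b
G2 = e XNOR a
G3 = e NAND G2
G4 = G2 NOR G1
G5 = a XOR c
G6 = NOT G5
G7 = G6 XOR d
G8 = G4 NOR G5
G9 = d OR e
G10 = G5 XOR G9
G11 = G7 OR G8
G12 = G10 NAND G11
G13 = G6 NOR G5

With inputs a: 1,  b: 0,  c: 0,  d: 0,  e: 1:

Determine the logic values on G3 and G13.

G3 = 0, G13 = 0

G2 = e XNOR a = 1 XNOR 1 = 1
G3 = e NAND G2 = 1 NAND 1 = 0
G5 = a XOR c = 1 XOR 0 = 1
G6 = NOT G5 = NOT 1 = 0
G13 = G6 NOR G5 = 0 NOR 1 = 0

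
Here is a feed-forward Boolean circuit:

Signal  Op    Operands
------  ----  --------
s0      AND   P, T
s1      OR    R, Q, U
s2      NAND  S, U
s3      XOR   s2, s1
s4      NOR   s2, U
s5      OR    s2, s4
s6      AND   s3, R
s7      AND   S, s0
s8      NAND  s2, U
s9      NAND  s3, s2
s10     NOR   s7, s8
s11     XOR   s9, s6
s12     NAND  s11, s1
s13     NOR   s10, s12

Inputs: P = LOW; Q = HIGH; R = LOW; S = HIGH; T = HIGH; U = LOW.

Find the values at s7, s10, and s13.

s0 = P AND T = LOW AND HIGH = LOW
s1 = R OR Q OR U = LOW OR HIGH OR LOW = HIGH
s2 = S NAND U = HIGH NAND LOW = HIGH
s3 = s2 XOR s1 = HIGH XOR HIGH = LOW
s6 = s3 AND R = LOW AND LOW = LOW
s7 = S AND s0 = HIGH AND LOW = LOW
s8 = s2 NAND U = HIGH NAND LOW = HIGH
s9 = s3 NAND s2 = LOW NAND HIGH = HIGH
s10 = s7 NOR s8 = LOW NOR HIGH = LOW
s11 = s9 XOR s6 = HIGH XOR LOW = HIGH
s12 = s11 NAND s1 = HIGH NAND HIGH = LOW
s13 = s10 NOR s12 = LOW NOR LOW = HIGH

s7 = LOW; s10 = LOW; s13 = HIGH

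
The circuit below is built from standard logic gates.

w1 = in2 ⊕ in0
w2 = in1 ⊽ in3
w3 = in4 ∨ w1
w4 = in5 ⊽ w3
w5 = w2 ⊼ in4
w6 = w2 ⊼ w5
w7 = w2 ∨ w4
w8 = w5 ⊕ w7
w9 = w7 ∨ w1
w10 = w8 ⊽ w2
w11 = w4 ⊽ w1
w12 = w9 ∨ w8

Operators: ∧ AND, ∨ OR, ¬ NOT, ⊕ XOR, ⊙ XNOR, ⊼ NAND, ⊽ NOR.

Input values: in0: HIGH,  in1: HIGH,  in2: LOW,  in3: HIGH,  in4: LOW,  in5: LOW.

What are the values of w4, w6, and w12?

w1 = in2 XOR in0 = LOW XOR HIGH = HIGH
w2 = in1 NOR in3 = HIGH NOR HIGH = LOW
w3 = in4 OR w1 = LOW OR HIGH = HIGH
w4 = in5 NOR w3 = LOW NOR HIGH = LOW
w5 = w2 NAND in4 = LOW NAND LOW = HIGH
w6 = w2 NAND w5 = LOW NAND HIGH = HIGH
w7 = w2 OR w4 = LOW OR LOW = LOW
w8 = w5 XOR w7 = HIGH XOR LOW = HIGH
w9 = w7 OR w1 = LOW OR HIGH = HIGH
w12 = w9 OR w8 = HIGH OR HIGH = HIGH

w4 = LOW, w6 = HIGH, w12 = HIGH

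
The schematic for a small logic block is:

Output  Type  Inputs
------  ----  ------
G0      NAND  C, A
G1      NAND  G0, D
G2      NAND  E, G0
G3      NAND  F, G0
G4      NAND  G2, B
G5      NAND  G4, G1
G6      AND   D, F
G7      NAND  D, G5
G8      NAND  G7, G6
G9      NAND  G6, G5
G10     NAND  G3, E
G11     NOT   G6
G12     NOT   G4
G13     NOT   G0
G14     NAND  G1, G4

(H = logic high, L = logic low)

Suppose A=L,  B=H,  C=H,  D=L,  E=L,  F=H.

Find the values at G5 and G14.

G0 = C NAND A = H NAND L = H
G1 = G0 NAND D = H NAND L = H
G2 = E NAND G0 = L NAND H = H
G4 = G2 NAND B = H NAND H = L
G5 = G4 NAND G1 = L NAND H = H
G14 = G1 NAND G4 = H NAND L = H

G5 = H, G14 = H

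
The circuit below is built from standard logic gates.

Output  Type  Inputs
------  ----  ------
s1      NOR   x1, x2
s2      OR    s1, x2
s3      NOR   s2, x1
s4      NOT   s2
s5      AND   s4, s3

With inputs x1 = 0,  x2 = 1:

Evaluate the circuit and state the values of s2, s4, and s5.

s2 = 1; s4 = 0; s5 = 0

s1 = x1 NOR x2 = 0 NOR 1 = 0
s2 = s1 OR x2 = 0 OR 1 = 1
s3 = s2 NOR x1 = 1 NOR 0 = 0
s4 = NOT s2 = NOT 1 = 0
s5 = s4 AND s3 = 0 AND 0 = 0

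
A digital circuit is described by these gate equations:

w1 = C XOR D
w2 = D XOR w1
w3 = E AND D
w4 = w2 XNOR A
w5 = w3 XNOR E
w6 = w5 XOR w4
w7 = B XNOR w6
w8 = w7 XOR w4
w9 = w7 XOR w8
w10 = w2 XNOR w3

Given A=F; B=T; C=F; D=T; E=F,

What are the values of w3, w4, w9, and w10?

w3 = F; w4 = T; w9 = T; w10 = T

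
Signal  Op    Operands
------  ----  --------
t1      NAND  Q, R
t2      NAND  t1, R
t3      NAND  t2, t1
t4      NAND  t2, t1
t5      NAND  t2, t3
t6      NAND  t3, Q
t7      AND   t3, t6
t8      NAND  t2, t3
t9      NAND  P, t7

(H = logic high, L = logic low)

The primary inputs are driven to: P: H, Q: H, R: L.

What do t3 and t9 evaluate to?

t3 = L, t9 = H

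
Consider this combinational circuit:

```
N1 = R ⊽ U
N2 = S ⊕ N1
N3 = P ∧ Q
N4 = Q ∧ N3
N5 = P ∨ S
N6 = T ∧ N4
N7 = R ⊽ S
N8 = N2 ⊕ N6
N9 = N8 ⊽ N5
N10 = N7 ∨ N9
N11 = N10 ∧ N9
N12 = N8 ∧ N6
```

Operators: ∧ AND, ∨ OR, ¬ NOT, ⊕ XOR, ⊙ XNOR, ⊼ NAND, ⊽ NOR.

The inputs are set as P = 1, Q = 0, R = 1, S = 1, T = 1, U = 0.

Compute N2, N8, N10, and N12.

N2 = 1; N8 = 1; N10 = 0; N12 = 0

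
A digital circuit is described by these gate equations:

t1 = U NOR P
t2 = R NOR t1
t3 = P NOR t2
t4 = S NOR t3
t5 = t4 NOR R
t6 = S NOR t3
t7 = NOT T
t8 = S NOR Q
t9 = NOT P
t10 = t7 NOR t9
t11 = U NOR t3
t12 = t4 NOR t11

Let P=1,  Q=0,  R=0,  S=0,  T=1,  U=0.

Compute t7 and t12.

t7 = 0; t12 = 0

t1 = U NOR P = 0 NOR 1 = 0
t2 = R NOR t1 = 0 NOR 0 = 1
t3 = P NOR t2 = 1 NOR 1 = 0
t4 = S NOR t3 = 0 NOR 0 = 1
t7 = NOT T = NOT 1 = 0
t11 = U NOR t3 = 0 NOR 0 = 1
t12 = t4 NOR t11 = 1 NOR 1 = 0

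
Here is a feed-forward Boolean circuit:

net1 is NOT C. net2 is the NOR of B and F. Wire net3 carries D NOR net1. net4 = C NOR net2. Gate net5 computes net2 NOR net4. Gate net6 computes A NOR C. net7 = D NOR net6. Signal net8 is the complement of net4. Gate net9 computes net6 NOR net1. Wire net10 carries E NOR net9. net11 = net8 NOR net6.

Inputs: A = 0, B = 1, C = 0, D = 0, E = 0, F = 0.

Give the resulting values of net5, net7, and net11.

net5 = 0, net7 = 0, net11 = 0

net2 = B NOR F = 1 NOR 0 = 0
net4 = C NOR net2 = 0 NOR 0 = 1
net5 = net2 NOR net4 = 0 NOR 1 = 0
net6 = A NOR C = 0 NOR 0 = 1
net7 = D NOR net6 = 0 NOR 1 = 0
net8 = NOT net4 = NOT 1 = 0
net11 = net8 NOR net6 = 0 NOR 1 = 0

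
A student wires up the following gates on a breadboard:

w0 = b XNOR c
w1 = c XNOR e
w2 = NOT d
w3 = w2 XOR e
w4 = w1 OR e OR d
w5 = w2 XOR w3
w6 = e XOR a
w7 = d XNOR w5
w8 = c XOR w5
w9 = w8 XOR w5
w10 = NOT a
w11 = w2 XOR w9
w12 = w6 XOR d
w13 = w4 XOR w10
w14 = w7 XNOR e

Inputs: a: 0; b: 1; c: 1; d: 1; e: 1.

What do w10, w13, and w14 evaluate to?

w10 = 1, w13 = 0, w14 = 1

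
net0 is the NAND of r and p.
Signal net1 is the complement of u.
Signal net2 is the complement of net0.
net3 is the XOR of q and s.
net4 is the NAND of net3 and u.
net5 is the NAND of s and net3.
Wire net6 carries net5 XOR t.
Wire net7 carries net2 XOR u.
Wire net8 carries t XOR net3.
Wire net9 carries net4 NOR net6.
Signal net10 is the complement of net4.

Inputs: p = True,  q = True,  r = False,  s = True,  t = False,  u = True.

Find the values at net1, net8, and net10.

net1 = False, net8 = False, net10 = False

net1 = NOT u = NOT True = False
net3 = q XOR s = True XOR True = False
net4 = net3 NAND u = False NAND True = True
net8 = t XOR net3 = False XOR False = False
net10 = NOT net4 = NOT True = False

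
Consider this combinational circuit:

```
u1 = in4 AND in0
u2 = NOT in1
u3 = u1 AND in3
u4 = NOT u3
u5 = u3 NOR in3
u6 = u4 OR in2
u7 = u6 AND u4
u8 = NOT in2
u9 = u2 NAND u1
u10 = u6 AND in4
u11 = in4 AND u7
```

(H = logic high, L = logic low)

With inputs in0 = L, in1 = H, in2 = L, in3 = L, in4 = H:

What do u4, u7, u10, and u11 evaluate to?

u4 = H  u7 = H  u10 = H  u11 = H

u1 = in4 AND in0 = H AND L = L
u3 = u1 AND in3 = L AND L = L
u4 = NOT u3 = NOT L = H
u6 = u4 OR in2 = H OR L = H
u7 = u6 AND u4 = H AND H = H
u10 = u6 AND in4 = H AND H = H
u11 = in4 AND u7 = H AND H = H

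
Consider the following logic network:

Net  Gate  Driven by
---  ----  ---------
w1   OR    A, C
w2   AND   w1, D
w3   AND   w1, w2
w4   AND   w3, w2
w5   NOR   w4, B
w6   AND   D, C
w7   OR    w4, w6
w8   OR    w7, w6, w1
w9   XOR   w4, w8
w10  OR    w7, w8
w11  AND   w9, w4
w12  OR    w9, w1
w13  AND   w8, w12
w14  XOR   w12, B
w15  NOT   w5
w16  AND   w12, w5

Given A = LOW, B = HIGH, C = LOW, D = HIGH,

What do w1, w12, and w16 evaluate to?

w1 = LOW  w12 = LOW  w16 = LOW

w1 = A OR C = LOW OR LOW = LOW
w2 = w1 AND D = LOW AND HIGH = LOW
w3 = w1 AND w2 = LOW AND LOW = LOW
w4 = w3 AND w2 = LOW AND LOW = LOW
w5 = w4 NOR B = LOW NOR HIGH = LOW
w6 = D AND C = HIGH AND LOW = LOW
w7 = w4 OR w6 = LOW OR LOW = LOW
w8 = w7 OR w6 OR w1 = LOW OR LOW OR LOW = LOW
w9 = w4 XOR w8 = LOW XOR LOW = LOW
w12 = w9 OR w1 = LOW OR LOW = LOW
w16 = w12 AND w5 = LOW AND LOW = LOW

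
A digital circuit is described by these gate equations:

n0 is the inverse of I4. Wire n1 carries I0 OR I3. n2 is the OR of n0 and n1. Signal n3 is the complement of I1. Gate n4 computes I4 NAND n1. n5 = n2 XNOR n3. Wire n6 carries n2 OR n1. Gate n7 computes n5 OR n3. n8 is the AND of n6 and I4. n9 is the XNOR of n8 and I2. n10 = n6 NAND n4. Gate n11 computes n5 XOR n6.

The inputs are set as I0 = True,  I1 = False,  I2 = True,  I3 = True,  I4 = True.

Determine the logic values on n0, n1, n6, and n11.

n0 = False, n1 = True, n6 = True, n11 = False

n0 = NOT I4 = NOT True = False
n1 = I0 OR I3 = True OR True = True
n2 = n0 OR n1 = False OR True = True
n3 = NOT I1 = NOT False = True
n5 = n2 XNOR n3 = True XNOR True = True
n6 = n2 OR n1 = True OR True = True
n11 = n5 XOR n6 = True XOR True = False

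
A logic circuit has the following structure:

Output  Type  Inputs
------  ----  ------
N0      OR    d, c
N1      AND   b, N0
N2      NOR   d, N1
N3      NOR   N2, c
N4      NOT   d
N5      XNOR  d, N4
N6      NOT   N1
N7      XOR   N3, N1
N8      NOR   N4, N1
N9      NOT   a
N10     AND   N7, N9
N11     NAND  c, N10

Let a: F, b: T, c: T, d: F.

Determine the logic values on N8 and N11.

N0 = d OR c = F OR T = T
N1 = b AND N0 = T AND T = T
N2 = d NOR N1 = F NOR T = F
N3 = N2 NOR c = F NOR T = F
N4 = NOT d = NOT F = T
N7 = N3 XOR N1 = F XOR T = T
N8 = N4 NOR N1 = T NOR T = F
N9 = NOT a = NOT F = T
N10 = N7 AND N9 = T AND T = T
N11 = c NAND N10 = T NAND T = F

N8 = F, N11 = F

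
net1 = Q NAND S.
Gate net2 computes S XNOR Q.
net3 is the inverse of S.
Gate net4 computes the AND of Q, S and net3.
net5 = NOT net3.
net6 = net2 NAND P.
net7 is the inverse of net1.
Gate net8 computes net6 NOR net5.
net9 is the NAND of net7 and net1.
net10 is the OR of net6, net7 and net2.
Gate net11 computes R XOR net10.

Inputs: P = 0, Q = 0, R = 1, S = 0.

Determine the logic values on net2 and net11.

net2 = 1; net11 = 0

net1 = Q NAND S = 0 NAND 0 = 1
net2 = S XNOR Q = 0 XNOR 0 = 1
net6 = net2 NAND P = 1 NAND 0 = 1
net7 = NOT net1 = NOT 1 = 0
net10 = net6 OR net7 OR net2 = 1 OR 0 OR 1 = 1
net11 = R XOR net10 = 1 XOR 1 = 0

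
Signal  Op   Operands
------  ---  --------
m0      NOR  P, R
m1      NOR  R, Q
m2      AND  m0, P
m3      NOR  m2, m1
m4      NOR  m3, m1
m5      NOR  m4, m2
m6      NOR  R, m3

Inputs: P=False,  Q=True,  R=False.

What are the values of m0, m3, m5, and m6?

m0 = True, m3 = True, m5 = True, m6 = False

m0 = P NOR R = False NOR False = True
m1 = R NOR Q = False NOR True = False
m2 = m0 AND P = True AND False = False
m3 = m2 NOR m1 = False NOR False = True
m4 = m3 NOR m1 = True NOR False = False
m5 = m4 NOR m2 = False NOR False = True
m6 = R NOR m3 = False NOR True = False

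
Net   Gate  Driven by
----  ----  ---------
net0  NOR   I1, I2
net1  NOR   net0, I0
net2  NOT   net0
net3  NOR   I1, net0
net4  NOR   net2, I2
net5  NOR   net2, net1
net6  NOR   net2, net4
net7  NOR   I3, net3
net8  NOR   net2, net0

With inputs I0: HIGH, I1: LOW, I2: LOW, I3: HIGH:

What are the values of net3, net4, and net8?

net3 = LOW  net4 = HIGH  net8 = LOW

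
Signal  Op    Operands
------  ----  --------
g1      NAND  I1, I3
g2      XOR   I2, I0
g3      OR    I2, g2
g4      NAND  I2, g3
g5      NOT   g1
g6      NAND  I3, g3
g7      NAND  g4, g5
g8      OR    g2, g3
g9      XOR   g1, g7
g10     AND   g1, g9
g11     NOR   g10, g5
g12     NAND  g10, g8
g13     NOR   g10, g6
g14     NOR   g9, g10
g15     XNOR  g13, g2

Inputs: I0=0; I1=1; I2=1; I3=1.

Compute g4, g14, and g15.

g4 = 0; g14 = 0; g15 = 1

g1 = I1 NAND I3 = 1 NAND 1 = 0
g2 = I2 XOR I0 = 1 XOR 0 = 1
g3 = I2 OR g2 = 1 OR 1 = 1
g4 = I2 NAND g3 = 1 NAND 1 = 0
g5 = NOT g1 = NOT 0 = 1
g6 = I3 NAND g3 = 1 NAND 1 = 0
g7 = g4 NAND g5 = 0 NAND 1 = 1
g9 = g1 XOR g7 = 0 XOR 1 = 1
g10 = g1 AND g9 = 0 AND 1 = 0
g13 = g10 NOR g6 = 0 NOR 0 = 1
g14 = g9 NOR g10 = 1 NOR 0 = 0
g15 = g13 XNOR g2 = 1 XNOR 1 = 1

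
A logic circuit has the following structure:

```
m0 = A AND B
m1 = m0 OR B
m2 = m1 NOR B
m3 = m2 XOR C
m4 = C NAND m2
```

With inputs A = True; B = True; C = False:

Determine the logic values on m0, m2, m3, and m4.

m0 = True  m2 = False  m3 = False  m4 = True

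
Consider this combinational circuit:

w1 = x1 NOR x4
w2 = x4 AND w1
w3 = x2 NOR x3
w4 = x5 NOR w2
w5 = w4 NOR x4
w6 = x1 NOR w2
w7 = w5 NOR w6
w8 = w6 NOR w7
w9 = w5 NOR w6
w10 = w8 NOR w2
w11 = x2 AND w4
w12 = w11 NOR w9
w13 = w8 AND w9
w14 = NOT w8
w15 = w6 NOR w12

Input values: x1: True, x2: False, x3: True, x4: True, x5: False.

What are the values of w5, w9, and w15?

w1 = x1 NOR x4 = True NOR True = False
w2 = x4 AND w1 = True AND False = False
w4 = x5 NOR w2 = False NOR False = True
w5 = w4 NOR x4 = True NOR True = False
w6 = x1 NOR w2 = True NOR False = False
w9 = w5 NOR w6 = False NOR False = True
w11 = x2 AND w4 = False AND True = False
w12 = w11 NOR w9 = False NOR True = False
w15 = w6 NOR w12 = False NOR False = True

w5 = False  w9 = True  w15 = True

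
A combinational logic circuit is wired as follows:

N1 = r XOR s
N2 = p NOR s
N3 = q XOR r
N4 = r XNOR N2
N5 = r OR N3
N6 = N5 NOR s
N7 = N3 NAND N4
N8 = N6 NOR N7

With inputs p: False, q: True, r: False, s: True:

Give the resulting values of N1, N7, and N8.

N1 = r XOR s = False XOR True = True
N2 = p NOR s = False NOR True = False
N3 = q XOR r = True XOR False = True
N4 = r XNOR N2 = False XNOR False = True
N5 = r OR N3 = False OR True = True
N6 = N5 NOR s = True NOR True = False
N7 = N3 NAND N4 = True NAND True = False
N8 = N6 NOR N7 = False NOR False = True

N1 = True, N7 = False, N8 = True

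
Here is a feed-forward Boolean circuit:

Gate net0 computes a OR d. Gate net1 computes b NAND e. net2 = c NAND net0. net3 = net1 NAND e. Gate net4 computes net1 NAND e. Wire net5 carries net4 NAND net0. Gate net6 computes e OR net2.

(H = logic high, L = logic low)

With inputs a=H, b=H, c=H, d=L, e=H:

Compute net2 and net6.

net0 = a OR d = H OR L = H
net2 = c NAND net0 = H NAND H = L
net6 = e OR net2 = H OR L = H

net2 = L  net6 = H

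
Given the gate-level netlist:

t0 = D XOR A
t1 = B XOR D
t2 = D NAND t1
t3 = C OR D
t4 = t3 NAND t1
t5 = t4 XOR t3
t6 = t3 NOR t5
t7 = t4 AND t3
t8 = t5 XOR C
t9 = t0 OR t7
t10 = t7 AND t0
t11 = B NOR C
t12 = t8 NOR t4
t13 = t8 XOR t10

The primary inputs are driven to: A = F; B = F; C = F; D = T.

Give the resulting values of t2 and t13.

t0 = D XOR A = T XOR F = T
t1 = B XOR D = F XOR T = T
t2 = D NAND t1 = T NAND T = F
t3 = C OR D = F OR T = T
t4 = t3 NAND t1 = T NAND T = F
t5 = t4 XOR t3 = F XOR T = T
t7 = t4 AND t3 = F AND T = F
t8 = t5 XOR C = T XOR F = T
t10 = t7 AND t0 = F AND T = F
t13 = t8 XOR t10 = T XOR F = T

t2 = F  t13 = T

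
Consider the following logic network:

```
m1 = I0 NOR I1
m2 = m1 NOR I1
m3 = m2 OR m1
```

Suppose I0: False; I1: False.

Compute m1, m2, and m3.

m1 = I0 NOR I1 = False NOR False = True
m2 = m1 NOR I1 = True NOR False = False
m3 = m2 OR m1 = False OR True = True

m1 = True; m2 = False; m3 = True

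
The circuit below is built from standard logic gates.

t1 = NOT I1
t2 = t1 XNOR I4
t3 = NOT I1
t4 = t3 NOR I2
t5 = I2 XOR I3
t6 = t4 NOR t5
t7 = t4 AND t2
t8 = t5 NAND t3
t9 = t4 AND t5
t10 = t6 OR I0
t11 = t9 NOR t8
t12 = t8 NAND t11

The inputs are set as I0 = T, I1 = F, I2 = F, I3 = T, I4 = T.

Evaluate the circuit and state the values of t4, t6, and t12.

t4 = F  t6 = F  t12 = T

t3 = NOT I1 = NOT F = T
t4 = t3 NOR I2 = T NOR F = F
t5 = I2 XOR I3 = F XOR T = T
t6 = t4 NOR t5 = F NOR T = F
t8 = t5 NAND t3 = T NAND T = F
t9 = t4 AND t5 = F AND T = F
t11 = t9 NOR t8 = F NOR F = T
t12 = t8 NAND t11 = F NAND T = T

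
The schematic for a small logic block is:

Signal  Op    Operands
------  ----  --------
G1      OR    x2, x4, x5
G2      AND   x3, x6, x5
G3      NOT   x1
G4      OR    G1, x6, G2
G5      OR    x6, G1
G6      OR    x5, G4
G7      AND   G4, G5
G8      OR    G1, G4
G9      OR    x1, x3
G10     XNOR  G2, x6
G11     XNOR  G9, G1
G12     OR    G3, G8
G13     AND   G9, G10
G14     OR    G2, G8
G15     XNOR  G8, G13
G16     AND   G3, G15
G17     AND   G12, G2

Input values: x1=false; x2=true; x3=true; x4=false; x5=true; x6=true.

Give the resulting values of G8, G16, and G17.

G8 = true, G16 = true, G17 = true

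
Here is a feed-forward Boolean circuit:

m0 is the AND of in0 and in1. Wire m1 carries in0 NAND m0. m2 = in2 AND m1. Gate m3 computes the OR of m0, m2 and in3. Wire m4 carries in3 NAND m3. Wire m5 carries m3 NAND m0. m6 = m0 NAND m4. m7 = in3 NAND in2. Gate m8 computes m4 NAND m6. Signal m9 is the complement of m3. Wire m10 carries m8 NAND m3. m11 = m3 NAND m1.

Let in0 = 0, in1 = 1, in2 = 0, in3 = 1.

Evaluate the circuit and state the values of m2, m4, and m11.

m2 = 0, m4 = 0, m11 = 0

m0 = in0 AND in1 = 0 AND 1 = 0
m1 = in0 NAND m0 = 0 NAND 0 = 1
m2 = in2 AND m1 = 0 AND 1 = 0
m3 = m0 OR m2 OR in3 = 0 OR 0 OR 1 = 1
m4 = in3 NAND m3 = 1 NAND 1 = 0
m11 = m3 NAND m1 = 1 NAND 1 = 0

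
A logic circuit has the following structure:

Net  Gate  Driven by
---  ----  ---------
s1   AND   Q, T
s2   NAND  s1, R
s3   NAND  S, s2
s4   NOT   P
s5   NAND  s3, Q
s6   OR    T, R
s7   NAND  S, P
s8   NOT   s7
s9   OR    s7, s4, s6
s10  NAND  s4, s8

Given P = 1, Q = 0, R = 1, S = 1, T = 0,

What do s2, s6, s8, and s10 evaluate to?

s2 = 1  s6 = 1  s8 = 1  s10 = 1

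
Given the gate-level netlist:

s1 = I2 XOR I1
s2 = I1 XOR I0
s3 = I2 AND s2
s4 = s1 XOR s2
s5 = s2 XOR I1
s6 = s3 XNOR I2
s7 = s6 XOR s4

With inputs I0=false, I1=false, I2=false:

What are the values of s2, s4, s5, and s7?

s2 = false, s4 = false, s5 = false, s7 = true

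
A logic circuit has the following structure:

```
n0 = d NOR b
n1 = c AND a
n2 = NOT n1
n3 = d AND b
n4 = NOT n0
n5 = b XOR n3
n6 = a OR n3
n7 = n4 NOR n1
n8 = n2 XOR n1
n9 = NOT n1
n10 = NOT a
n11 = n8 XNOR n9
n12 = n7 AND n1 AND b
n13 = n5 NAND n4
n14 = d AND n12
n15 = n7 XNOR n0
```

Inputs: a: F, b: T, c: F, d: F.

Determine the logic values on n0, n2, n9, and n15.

n0 = d NOR b = F NOR T = F
n1 = c AND a = F AND F = F
n2 = NOT n1 = NOT F = T
n4 = NOT n0 = NOT F = T
n7 = n4 NOR n1 = T NOR F = F
n9 = NOT n1 = NOT F = T
n15 = n7 XNOR n0 = F XNOR F = T

n0 = F  n2 = T  n9 = T  n15 = T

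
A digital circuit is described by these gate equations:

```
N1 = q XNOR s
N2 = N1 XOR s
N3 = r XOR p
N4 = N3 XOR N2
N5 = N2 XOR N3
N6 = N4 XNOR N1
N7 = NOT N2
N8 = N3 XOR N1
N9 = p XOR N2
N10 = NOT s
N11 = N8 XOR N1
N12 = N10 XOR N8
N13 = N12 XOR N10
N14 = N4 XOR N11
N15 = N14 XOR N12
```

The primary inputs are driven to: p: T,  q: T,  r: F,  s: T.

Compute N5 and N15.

N5 = T  N15 = F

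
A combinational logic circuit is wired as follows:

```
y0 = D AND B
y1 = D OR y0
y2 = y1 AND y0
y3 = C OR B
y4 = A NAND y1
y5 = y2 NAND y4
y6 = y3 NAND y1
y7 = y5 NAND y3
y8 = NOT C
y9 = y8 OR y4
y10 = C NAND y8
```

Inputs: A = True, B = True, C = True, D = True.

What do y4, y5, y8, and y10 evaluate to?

y4 = False  y5 = True  y8 = False  y10 = True

y0 = D AND B = True AND True = True
y1 = D OR y0 = True OR True = True
y2 = y1 AND y0 = True AND True = True
y4 = A NAND y1 = True NAND True = False
y5 = y2 NAND y4 = True NAND False = True
y8 = NOT C = NOT True = False
y10 = C NAND y8 = True NAND False = True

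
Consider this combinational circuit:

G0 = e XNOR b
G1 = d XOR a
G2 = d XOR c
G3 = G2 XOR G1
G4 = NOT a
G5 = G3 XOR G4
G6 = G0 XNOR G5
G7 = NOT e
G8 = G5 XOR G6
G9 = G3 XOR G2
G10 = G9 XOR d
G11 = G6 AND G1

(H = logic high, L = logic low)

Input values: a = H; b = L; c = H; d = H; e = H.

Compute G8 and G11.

G8 = H; G11 = L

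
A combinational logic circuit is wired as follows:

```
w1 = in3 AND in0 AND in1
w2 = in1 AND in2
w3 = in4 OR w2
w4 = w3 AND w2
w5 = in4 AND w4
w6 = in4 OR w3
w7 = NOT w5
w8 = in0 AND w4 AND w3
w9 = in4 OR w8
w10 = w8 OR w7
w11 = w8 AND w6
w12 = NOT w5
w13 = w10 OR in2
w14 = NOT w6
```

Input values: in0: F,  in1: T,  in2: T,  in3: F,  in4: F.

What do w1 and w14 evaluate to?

w1 = in3 AND in0 AND in1 = F AND F AND T = F
w2 = in1 AND in2 = T AND T = T
w3 = in4 OR w2 = F OR T = T
w6 = in4 OR w3 = F OR T = T
w14 = NOT w6 = NOT T = F

w1 = F, w14 = F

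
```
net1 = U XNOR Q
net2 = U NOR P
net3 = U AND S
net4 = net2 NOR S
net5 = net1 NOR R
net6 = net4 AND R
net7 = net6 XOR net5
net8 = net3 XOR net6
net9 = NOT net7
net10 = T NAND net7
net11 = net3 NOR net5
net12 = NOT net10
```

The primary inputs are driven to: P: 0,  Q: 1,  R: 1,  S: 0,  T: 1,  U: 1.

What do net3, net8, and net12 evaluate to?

net3 = 0; net8 = 1; net12 = 1

net1 = U XNOR Q = 1 XNOR 1 = 1
net2 = U NOR P = 1 NOR 0 = 0
net3 = U AND S = 1 AND 0 = 0
net4 = net2 NOR S = 0 NOR 0 = 1
net5 = net1 NOR R = 1 NOR 1 = 0
net6 = net4 AND R = 1 AND 1 = 1
net7 = net6 XOR net5 = 1 XOR 0 = 1
net8 = net3 XOR net6 = 0 XOR 1 = 1
net10 = T NAND net7 = 1 NAND 1 = 0
net12 = NOT net10 = NOT 0 = 1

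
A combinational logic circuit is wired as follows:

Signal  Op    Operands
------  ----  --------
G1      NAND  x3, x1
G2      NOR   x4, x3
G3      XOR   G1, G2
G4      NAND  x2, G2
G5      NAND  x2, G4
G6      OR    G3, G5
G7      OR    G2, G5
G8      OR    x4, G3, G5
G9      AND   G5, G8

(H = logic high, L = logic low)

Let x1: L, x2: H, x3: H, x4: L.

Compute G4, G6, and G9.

G1 = x3 NAND x1 = H NAND L = H
G2 = x4 NOR x3 = L NOR H = L
G3 = G1 XOR G2 = H XOR L = H
G4 = x2 NAND G2 = H NAND L = H
G5 = x2 NAND G4 = H NAND H = L
G6 = G3 OR G5 = H OR L = H
G8 = x4 OR G3 OR G5 = L OR H OR L = H
G9 = G5 AND G8 = L AND H = L

G4 = H; G6 = H; G9 = L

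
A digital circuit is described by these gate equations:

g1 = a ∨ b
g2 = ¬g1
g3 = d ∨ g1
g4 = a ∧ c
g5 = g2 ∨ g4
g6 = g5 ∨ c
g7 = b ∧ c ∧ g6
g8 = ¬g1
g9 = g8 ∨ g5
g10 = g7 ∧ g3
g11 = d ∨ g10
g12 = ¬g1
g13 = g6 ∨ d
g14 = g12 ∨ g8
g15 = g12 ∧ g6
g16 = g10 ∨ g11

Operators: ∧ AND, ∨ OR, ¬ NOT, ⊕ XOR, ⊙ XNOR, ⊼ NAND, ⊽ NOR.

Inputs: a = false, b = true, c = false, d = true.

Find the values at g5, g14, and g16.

g5 = false, g14 = false, g16 = true

g1 = a OR b = false OR true = true
g2 = NOT g1 = NOT true = false
g3 = d OR g1 = true OR true = true
g4 = a AND c = false AND false = false
g5 = g2 OR g4 = false OR false = false
g6 = g5 OR c = false OR false = false
g7 = b AND c AND g6 = true AND false AND false = false
g8 = NOT g1 = NOT true = false
g10 = g7 AND g3 = false AND true = false
g11 = d OR g10 = true OR false = true
g12 = NOT g1 = NOT true = false
g14 = g12 OR g8 = false OR false = false
g16 = g10 OR g11 = false OR true = true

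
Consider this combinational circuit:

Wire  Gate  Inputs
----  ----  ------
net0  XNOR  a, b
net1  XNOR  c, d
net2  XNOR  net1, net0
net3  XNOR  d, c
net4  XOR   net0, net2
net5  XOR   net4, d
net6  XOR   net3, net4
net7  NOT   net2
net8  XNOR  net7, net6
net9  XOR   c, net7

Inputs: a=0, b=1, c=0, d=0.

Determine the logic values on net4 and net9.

net0 = a XNOR b = 0 XNOR 1 = 0
net1 = c XNOR d = 0 XNOR 0 = 1
net2 = net1 XNOR net0 = 1 XNOR 0 = 0
net4 = net0 XOR net2 = 0 XOR 0 = 0
net7 = NOT net2 = NOT 0 = 1
net9 = c XOR net7 = 0 XOR 1 = 1

net4 = 0  net9 = 1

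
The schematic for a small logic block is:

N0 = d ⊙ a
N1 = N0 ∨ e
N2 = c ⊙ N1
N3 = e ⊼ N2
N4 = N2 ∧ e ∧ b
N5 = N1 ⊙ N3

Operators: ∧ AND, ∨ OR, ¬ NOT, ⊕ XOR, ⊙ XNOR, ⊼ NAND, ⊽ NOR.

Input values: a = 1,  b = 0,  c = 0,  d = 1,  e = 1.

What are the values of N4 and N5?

N0 = d XNOR a = 1 XNOR 1 = 1
N1 = N0 OR e = 1 OR 1 = 1
N2 = c XNOR N1 = 0 XNOR 1 = 0
N3 = e NAND N2 = 1 NAND 0 = 1
N4 = N2 AND e AND b = 0 AND 1 AND 0 = 0
N5 = N1 XNOR N3 = 1 XNOR 1 = 1

N4 = 0, N5 = 1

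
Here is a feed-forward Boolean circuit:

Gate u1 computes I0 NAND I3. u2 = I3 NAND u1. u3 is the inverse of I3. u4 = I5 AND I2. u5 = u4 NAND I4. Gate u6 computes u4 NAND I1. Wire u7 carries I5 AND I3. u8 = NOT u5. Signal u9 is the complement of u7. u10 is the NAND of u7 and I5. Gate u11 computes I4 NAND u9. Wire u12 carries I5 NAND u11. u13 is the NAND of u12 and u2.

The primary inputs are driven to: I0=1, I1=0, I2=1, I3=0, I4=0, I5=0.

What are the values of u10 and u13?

u10 = 1; u13 = 0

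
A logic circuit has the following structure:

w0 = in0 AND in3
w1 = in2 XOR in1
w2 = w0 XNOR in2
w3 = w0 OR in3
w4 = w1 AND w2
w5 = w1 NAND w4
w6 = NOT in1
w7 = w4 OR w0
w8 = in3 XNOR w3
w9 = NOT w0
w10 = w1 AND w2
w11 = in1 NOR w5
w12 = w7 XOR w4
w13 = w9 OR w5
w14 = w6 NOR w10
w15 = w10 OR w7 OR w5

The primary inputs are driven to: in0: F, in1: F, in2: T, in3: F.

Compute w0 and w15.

w0 = in0 AND in3 = F AND F = F
w1 = in2 XOR in1 = T XOR F = T
w2 = w0 XNOR in2 = F XNOR T = F
w4 = w1 AND w2 = T AND F = F
w5 = w1 NAND w4 = T NAND F = T
w7 = w4 OR w0 = F OR F = F
w10 = w1 AND w2 = T AND F = F
w15 = w10 OR w7 OR w5 = F OR F OR T = T

w0 = F, w15 = T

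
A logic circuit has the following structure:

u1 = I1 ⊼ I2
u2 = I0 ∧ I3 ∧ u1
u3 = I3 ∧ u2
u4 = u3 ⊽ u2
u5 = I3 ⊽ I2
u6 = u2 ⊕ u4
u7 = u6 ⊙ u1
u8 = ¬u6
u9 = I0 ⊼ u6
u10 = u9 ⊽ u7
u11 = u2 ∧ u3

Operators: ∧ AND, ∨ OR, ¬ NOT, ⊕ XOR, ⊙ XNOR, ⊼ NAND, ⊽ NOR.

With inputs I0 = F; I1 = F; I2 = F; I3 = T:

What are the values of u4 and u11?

u4 = T; u11 = F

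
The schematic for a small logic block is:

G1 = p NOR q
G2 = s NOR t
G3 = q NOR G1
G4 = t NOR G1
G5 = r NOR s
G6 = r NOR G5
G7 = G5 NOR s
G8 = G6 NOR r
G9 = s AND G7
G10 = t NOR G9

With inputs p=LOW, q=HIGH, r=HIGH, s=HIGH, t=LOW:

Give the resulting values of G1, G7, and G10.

G1 = LOW, G7 = LOW, G10 = HIGH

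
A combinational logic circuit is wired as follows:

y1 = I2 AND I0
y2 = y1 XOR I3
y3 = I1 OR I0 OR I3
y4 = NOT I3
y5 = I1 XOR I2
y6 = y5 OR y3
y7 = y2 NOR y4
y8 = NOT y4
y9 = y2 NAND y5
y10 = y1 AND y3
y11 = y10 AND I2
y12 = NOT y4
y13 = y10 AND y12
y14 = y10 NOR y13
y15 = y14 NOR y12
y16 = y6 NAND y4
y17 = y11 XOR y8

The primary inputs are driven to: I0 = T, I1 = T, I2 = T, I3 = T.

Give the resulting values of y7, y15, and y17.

y7 = T, y15 = F, y17 = F

y1 = I2 AND I0 = T AND T = T
y2 = y1 XOR I3 = T XOR T = F
y3 = I1 OR I0 OR I3 = T OR T OR T = T
y4 = NOT I3 = NOT T = F
y7 = y2 NOR y4 = F NOR F = T
y8 = NOT y4 = NOT F = T
y10 = y1 AND y3 = T AND T = T
y11 = y10 AND I2 = T AND T = T
y12 = NOT y4 = NOT F = T
y13 = y10 AND y12 = T AND T = T
y14 = y10 NOR y13 = T NOR T = F
y15 = y14 NOR y12 = F NOR T = F
y17 = y11 XOR y8 = T XOR T = F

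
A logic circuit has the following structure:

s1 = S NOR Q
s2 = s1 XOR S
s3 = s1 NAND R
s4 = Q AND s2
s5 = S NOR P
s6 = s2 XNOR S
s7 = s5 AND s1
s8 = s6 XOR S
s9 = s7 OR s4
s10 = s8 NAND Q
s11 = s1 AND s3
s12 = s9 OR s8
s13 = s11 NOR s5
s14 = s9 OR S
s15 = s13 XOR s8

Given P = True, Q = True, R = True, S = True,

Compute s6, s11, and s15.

s1 = S NOR Q = True NOR True = False
s2 = s1 XOR S = False XOR True = True
s3 = s1 NAND R = False NAND True = True
s5 = S NOR P = True NOR True = False
s6 = s2 XNOR S = True XNOR True = True
s8 = s6 XOR S = True XOR True = False
s11 = s1 AND s3 = False AND True = False
s13 = s11 NOR s5 = False NOR False = True
s15 = s13 XOR s8 = True XOR False = True

s6 = True, s11 = False, s15 = True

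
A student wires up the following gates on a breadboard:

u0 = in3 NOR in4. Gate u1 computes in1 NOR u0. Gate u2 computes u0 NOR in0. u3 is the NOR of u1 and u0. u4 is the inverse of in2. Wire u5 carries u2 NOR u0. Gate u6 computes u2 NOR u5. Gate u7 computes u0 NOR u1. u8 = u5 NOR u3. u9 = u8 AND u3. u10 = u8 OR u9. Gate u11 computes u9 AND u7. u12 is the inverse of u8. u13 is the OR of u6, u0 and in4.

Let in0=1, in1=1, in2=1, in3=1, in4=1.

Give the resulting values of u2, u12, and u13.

u2 = 0, u12 = 1, u13 = 1

u0 = in3 NOR in4 = 1 NOR 1 = 0
u1 = in1 NOR u0 = 1 NOR 0 = 0
u2 = u0 NOR in0 = 0 NOR 1 = 0
u3 = u1 NOR u0 = 0 NOR 0 = 1
u5 = u2 NOR u0 = 0 NOR 0 = 1
u6 = u2 NOR u5 = 0 NOR 1 = 0
u8 = u5 NOR u3 = 1 NOR 1 = 0
u12 = NOT u8 = NOT 0 = 1
u13 = u6 OR u0 OR in4 = 0 OR 0 OR 1 = 1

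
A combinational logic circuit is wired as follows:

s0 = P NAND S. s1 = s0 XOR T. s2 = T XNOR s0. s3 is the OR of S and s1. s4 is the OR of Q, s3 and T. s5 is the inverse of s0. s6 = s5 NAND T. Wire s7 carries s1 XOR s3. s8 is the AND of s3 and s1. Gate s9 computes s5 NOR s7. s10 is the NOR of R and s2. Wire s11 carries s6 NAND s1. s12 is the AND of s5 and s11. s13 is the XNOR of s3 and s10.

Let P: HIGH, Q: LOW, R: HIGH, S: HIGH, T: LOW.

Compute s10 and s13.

s10 = LOW; s13 = LOW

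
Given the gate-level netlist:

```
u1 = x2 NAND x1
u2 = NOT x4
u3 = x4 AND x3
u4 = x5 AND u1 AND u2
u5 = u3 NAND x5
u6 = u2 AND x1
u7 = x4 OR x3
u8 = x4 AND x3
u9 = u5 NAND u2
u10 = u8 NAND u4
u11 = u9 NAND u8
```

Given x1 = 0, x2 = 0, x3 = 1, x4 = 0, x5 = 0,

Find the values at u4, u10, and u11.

u4 = 0  u10 = 1  u11 = 1

u1 = x2 NAND x1 = 0 NAND 0 = 1
u2 = NOT x4 = NOT 0 = 1
u3 = x4 AND x3 = 0 AND 1 = 0
u4 = x5 AND u1 AND u2 = 0 AND 1 AND 1 = 0
u5 = u3 NAND x5 = 0 NAND 0 = 1
u8 = x4 AND x3 = 0 AND 1 = 0
u9 = u5 NAND u2 = 1 NAND 1 = 0
u10 = u8 NAND u4 = 0 NAND 0 = 1
u11 = u9 NAND u8 = 0 NAND 0 = 1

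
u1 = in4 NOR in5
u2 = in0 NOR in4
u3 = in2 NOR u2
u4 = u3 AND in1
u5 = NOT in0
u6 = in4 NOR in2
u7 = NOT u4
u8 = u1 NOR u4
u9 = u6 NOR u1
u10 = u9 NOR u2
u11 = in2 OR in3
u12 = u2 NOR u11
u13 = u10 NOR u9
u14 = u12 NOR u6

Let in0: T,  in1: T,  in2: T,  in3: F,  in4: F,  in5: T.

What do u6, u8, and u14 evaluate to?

u1 = in4 NOR in5 = F NOR T = F
u2 = in0 NOR in4 = T NOR F = F
u3 = in2 NOR u2 = T NOR F = F
u4 = u3 AND in1 = F AND T = F
u6 = in4 NOR in2 = F NOR T = F
u8 = u1 NOR u4 = F NOR F = T
u11 = in2 OR in3 = T OR F = T
u12 = u2 NOR u11 = F NOR T = F
u14 = u12 NOR u6 = F NOR F = T

u6 = F, u8 = T, u14 = T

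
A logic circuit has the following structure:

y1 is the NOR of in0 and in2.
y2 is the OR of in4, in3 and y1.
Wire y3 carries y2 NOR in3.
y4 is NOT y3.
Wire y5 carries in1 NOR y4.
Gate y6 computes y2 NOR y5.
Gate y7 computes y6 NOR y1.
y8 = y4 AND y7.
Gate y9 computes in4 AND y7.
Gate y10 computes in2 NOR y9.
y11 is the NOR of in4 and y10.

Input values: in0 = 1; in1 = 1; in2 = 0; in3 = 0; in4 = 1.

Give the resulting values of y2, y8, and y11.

y1 = in0 NOR in2 = 1 NOR 0 = 0
y2 = in4 OR in3 OR y1 = 1 OR 0 OR 0 = 1
y3 = y2 NOR in3 = 1 NOR 0 = 0
y4 = NOT y3 = NOT 0 = 1
y5 = in1 NOR y4 = 1 NOR 1 = 0
y6 = y2 NOR y5 = 1 NOR 0 = 0
y7 = y6 NOR y1 = 0 NOR 0 = 1
y8 = y4 AND y7 = 1 AND 1 = 1
y9 = in4 AND y7 = 1 AND 1 = 1
y10 = in2 NOR y9 = 0 NOR 1 = 0
y11 = in4 NOR y10 = 1 NOR 0 = 0

y2 = 1  y8 = 1  y11 = 0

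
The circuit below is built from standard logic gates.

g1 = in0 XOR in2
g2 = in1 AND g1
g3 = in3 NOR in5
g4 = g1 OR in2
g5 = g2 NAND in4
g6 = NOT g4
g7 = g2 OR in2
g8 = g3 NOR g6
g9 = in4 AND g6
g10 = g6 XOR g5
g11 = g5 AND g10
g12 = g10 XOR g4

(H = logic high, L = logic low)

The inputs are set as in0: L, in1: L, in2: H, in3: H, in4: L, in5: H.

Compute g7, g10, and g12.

g1 = in0 XOR in2 = L XOR H = H
g2 = in1 AND g1 = L AND H = L
g4 = g1 OR in2 = H OR H = H
g5 = g2 NAND in4 = L NAND L = H
g6 = NOT g4 = NOT H = L
g7 = g2 OR in2 = L OR H = H
g10 = g6 XOR g5 = L XOR H = H
g12 = g10 XOR g4 = H XOR H = L

g7 = H, g10 = H, g12 = L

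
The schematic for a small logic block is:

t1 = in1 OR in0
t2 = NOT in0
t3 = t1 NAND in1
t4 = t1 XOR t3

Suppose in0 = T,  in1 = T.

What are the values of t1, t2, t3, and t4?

t1 = T, t2 = F, t3 = F, t4 = T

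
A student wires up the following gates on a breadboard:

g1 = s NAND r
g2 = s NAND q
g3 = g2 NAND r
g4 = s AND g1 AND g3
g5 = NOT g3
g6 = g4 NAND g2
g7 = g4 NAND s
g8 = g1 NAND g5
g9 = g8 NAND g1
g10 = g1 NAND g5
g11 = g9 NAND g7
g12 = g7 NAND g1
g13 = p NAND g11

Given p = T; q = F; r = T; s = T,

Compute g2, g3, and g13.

g2 = T, g3 = F, g13 = T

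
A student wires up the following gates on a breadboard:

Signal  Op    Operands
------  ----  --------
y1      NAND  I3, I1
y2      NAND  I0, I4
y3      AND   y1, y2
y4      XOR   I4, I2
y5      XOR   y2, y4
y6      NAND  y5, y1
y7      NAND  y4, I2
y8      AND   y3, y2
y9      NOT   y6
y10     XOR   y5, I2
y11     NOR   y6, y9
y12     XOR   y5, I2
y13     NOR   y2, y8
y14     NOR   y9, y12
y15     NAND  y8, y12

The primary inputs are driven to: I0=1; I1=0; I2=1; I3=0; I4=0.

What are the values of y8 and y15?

y8 = 1; y15 = 0

y1 = I3 NAND I1 = 0 NAND 0 = 1
y2 = I0 NAND I4 = 1 NAND 0 = 1
y3 = y1 AND y2 = 1 AND 1 = 1
y4 = I4 XOR I2 = 0 XOR 1 = 1
y5 = y2 XOR y4 = 1 XOR 1 = 0
y8 = y3 AND y2 = 1 AND 1 = 1
y12 = y5 XOR I2 = 0 XOR 1 = 1
y15 = y8 NAND y12 = 1 NAND 1 = 0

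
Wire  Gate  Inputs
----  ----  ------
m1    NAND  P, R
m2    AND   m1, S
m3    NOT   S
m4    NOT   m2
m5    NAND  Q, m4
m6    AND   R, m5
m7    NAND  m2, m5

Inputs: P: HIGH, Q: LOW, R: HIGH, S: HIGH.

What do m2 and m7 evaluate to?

m2 = LOW  m7 = HIGH

m1 = P NAND R = HIGH NAND HIGH = LOW
m2 = m1 AND S = LOW AND HIGH = LOW
m4 = NOT m2 = NOT LOW = HIGH
m5 = Q NAND m4 = LOW NAND HIGH = HIGH
m7 = m2 NAND m5 = LOW NAND HIGH = HIGH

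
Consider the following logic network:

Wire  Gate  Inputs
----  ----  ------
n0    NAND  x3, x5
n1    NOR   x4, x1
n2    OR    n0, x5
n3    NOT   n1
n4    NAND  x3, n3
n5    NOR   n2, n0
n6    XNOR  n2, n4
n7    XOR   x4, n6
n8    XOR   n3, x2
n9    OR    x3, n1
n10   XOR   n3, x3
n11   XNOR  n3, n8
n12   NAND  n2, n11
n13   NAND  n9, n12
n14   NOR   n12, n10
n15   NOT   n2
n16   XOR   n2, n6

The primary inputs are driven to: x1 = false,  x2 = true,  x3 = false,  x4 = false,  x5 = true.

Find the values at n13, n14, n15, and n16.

n0 = x3 NAND x5 = false NAND true = true
n1 = x4 NOR x1 = false NOR false = true
n2 = n0 OR x5 = true OR true = true
n3 = NOT n1 = NOT true = false
n4 = x3 NAND n3 = false NAND false = true
n6 = n2 XNOR n4 = true XNOR true = true
n8 = n3 XOR x2 = false XOR true = true
n9 = x3 OR n1 = false OR true = true
n10 = n3 XOR x3 = false XOR false = false
n11 = n3 XNOR n8 = false XNOR true = false
n12 = n2 NAND n11 = true NAND false = true
n13 = n9 NAND n12 = true NAND true = false
n14 = n12 NOR n10 = true NOR false = false
n15 = NOT n2 = NOT true = false
n16 = n2 XOR n6 = true XOR true = false

n13 = false, n14 = false, n15 = false, n16 = false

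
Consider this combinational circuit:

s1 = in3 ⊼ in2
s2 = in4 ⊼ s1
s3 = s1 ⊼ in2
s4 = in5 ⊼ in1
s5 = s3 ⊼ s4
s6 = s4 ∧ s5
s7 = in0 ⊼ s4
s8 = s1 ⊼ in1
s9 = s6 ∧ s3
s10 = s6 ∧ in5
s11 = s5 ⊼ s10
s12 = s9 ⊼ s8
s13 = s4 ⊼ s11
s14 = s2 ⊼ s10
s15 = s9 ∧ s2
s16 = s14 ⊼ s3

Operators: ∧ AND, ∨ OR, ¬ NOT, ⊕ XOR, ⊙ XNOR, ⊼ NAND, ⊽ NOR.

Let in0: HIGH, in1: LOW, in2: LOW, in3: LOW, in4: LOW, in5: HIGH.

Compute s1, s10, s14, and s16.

s1 = HIGH, s10 = LOW, s14 = HIGH, s16 = LOW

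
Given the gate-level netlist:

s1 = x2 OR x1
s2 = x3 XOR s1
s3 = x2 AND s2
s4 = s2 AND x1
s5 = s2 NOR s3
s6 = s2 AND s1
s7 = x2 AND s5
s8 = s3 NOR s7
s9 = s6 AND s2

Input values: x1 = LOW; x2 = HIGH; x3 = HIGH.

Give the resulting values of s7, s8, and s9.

s1 = x2 OR x1 = HIGH OR LOW = HIGH
s2 = x3 XOR s1 = HIGH XOR HIGH = LOW
s3 = x2 AND s2 = HIGH AND LOW = LOW
s5 = s2 NOR s3 = LOW NOR LOW = HIGH
s6 = s2 AND s1 = LOW AND HIGH = LOW
s7 = x2 AND s5 = HIGH AND HIGH = HIGH
s8 = s3 NOR s7 = LOW NOR HIGH = LOW
s9 = s6 AND s2 = LOW AND LOW = LOW

s7 = HIGH, s8 = LOW, s9 = LOW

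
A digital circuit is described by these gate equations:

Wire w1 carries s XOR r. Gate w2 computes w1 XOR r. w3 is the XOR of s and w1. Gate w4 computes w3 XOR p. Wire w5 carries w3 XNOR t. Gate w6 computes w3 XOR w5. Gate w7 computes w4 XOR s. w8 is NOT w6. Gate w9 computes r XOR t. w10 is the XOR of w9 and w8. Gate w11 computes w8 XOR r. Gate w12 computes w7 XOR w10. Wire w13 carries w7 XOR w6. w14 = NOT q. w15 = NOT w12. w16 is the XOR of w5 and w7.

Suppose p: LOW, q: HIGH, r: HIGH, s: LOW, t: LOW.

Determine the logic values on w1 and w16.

w1 = HIGH, w16 = HIGH

w1 = s XOR r = LOW XOR HIGH = HIGH
w3 = s XOR w1 = LOW XOR HIGH = HIGH
w4 = w3 XOR p = HIGH XOR LOW = HIGH
w5 = w3 XNOR t = HIGH XNOR LOW = LOW
w7 = w4 XOR s = HIGH XOR LOW = HIGH
w16 = w5 XOR w7 = LOW XOR HIGH = HIGH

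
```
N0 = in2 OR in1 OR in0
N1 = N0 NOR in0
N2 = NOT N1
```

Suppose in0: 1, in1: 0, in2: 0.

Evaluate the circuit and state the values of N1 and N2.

N1 = 0  N2 = 1

N0 = in2 OR in1 OR in0 = 0 OR 0 OR 1 = 1
N1 = N0 NOR in0 = 1 NOR 1 = 0
N2 = NOT N1 = NOT 0 = 1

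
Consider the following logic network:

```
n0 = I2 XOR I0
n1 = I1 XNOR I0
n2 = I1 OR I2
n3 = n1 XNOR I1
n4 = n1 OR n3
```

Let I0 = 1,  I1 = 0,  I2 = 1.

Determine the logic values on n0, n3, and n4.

n0 = 0, n3 = 1, n4 = 1

n0 = I2 XOR I0 = 1 XOR 1 = 0
n1 = I1 XNOR I0 = 0 XNOR 1 = 0
n3 = n1 XNOR I1 = 0 XNOR 0 = 1
n4 = n1 OR n3 = 0 OR 1 = 1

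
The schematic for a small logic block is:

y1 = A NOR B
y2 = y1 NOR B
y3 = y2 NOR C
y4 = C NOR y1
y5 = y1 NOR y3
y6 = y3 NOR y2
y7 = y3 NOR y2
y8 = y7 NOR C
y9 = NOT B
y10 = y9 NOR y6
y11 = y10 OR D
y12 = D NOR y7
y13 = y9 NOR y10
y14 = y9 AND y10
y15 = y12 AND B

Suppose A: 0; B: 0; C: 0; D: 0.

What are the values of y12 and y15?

y12 = 1; y15 = 0

y1 = A NOR B = 0 NOR 0 = 1
y2 = y1 NOR B = 1 NOR 0 = 0
y3 = y2 NOR C = 0 NOR 0 = 1
y7 = y3 NOR y2 = 1 NOR 0 = 0
y12 = D NOR y7 = 0 NOR 0 = 1
y15 = y12 AND B = 1 AND 0 = 0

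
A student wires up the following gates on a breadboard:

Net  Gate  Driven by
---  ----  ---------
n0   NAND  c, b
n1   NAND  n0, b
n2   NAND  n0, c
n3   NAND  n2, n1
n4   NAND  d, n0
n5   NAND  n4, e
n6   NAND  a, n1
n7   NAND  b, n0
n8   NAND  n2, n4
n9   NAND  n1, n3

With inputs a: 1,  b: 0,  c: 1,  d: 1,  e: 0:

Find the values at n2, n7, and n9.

n2 = 0  n7 = 1  n9 = 0

n0 = c NAND b = 1 NAND 0 = 1
n1 = n0 NAND b = 1 NAND 0 = 1
n2 = n0 NAND c = 1 NAND 1 = 0
n3 = n2 NAND n1 = 0 NAND 1 = 1
n7 = b NAND n0 = 0 NAND 1 = 1
n9 = n1 NAND n3 = 1 NAND 1 = 0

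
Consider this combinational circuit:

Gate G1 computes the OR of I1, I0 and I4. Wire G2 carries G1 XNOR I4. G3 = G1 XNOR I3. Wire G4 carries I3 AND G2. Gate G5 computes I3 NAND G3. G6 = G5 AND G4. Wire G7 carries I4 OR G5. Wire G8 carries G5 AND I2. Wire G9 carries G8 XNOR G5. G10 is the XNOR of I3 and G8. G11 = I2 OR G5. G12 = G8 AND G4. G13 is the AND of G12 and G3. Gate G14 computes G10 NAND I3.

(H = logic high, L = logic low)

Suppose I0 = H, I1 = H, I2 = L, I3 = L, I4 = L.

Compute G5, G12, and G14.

G1 = I1 OR I0 OR I4 = H OR H OR L = H
G2 = G1 XNOR I4 = H XNOR L = L
G3 = G1 XNOR I3 = H XNOR L = L
G4 = I3 AND G2 = L AND L = L
G5 = I3 NAND G3 = L NAND L = H
G8 = G5 AND I2 = H AND L = L
G10 = I3 XNOR G8 = L XNOR L = H
G12 = G8 AND G4 = L AND L = L
G14 = G10 NAND I3 = H NAND L = H

G5 = H  G12 = L  G14 = H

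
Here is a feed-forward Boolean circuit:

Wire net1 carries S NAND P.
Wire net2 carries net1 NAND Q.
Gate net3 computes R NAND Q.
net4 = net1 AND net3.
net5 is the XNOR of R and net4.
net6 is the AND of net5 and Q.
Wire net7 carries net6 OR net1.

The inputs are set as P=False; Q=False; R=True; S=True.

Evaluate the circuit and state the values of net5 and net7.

net5 = True  net7 = True

net1 = S NAND P = True NAND False = True
net3 = R NAND Q = True NAND False = True
net4 = net1 AND net3 = True AND True = True
net5 = R XNOR net4 = True XNOR True = True
net6 = net5 AND Q = True AND False = False
net7 = net6 OR net1 = False OR True = True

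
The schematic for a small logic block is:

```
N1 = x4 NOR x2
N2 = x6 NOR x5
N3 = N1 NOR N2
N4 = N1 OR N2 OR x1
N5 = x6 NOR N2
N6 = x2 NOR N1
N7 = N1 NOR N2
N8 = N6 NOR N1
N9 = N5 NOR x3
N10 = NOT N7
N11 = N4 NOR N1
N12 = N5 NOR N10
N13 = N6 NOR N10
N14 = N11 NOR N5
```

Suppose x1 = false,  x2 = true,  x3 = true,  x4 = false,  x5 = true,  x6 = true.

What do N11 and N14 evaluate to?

N11 = true; N14 = false

N1 = x4 NOR x2 = false NOR true = false
N2 = x6 NOR x5 = true NOR true = false
N4 = N1 OR N2 OR x1 = false OR false OR false = false
N5 = x6 NOR N2 = true NOR false = false
N11 = N4 NOR N1 = false NOR false = true
N14 = N11 NOR N5 = true NOR false = false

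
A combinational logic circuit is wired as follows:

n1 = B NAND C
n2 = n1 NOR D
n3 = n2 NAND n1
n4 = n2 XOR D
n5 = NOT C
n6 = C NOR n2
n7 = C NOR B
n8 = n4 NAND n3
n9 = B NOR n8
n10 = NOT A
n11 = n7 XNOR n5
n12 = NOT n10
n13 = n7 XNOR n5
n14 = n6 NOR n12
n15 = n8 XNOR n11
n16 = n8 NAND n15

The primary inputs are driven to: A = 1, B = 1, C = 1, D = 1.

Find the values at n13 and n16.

n13 = 1; n16 = 1

n1 = B NAND C = 1 NAND 1 = 0
n2 = n1 NOR D = 0 NOR 1 = 0
n3 = n2 NAND n1 = 0 NAND 0 = 1
n4 = n2 XOR D = 0 XOR 1 = 1
n5 = NOT C = NOT 1 = 0
n7 = C NOR B = 1 NOR 1 = 0
n8 = n4 NAND n3 = 1 NAND 1 = 0
n11 = n7 XNOR n5 = 0 XNOR 0 = 1
n13 = n7 XNOR n5 = 0 XNOR 0 = 1
n15 = n8 XNOR n11 = 0 XNOR 1 = 0
n16 = n8 NAND n15 = 0 NAND 0 = 1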